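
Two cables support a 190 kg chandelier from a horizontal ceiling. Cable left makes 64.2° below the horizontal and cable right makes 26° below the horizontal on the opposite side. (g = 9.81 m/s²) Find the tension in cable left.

Weight W = 190 × 9.81 = 1864 N acts straight down.
Horizontal: T_left cos 64.2° = T_right cos 26°  →  T_right = 0.4842 T_left.
Vertical: T_left sin 64.2° + T_right sin 26° = 1864.
Substituting the horizontal relation into the vertical equation gives 1.113 T_left = 1864, so T_left = 1675 N.

T_left ≈ 1680 N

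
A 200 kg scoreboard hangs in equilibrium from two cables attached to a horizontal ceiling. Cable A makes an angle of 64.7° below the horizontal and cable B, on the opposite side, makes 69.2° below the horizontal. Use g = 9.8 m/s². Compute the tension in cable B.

Weight W = 200 × 9.8 = 1960 N acts straight down.
Horizontal: T_A cos 64.7° = T_B cos 69.2°  →  T_A = 0.8309 T_B.
Vertical: T_A sin 64.7° + T_B sin 69.2° = 1960.
Substituting the horizontal relation into the vertical equation gives 1.686 T_B = 1960, so T_B = 1162 N.

T_B ≈ 1160 N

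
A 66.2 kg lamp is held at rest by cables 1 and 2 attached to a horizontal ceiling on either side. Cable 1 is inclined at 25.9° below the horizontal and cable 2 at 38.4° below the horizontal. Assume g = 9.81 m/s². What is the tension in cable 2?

T_2 ≈ 648 N

Weight W = 66.2 × 9.81 = 649.4 N acts straight down.
Horizontal: T_1 cos 25.9° = T_2 cos 38.4°  →  T_1 = 0.8712 T_2.
Vertical: T_1 sin 25.9° + T_2 sin 38.4° = 649.4.
Substituting the horizontal relation into the vertical equation gives 1.002 T_2 = 649.4, so T_2 = 648.3 N.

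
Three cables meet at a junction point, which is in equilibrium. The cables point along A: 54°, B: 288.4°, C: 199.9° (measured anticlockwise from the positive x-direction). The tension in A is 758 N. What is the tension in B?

T_B ≈ 425 N

Resolve: ΣF_x = 758 cos 54° + T_B cos 288.4° + T_C cos 199.9° = 0.
        ΣF_y = 758 sin 54° + T_B sin 288.4° + T_C sin 199.9° = 0.
The known terms sum to (445.5, 613.2) N, so 0.3156 T_B − 0.9403 T_C = -445.5 and -0.9489 T_B − 0.3404 T_C = -613.2.
Solving simultaneously: T_B = 425.1 N, T_C = 616.5 N.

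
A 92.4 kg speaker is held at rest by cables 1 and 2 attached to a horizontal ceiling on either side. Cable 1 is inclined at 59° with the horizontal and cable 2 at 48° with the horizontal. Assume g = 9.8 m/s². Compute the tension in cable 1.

Weight W = 92.4 × 9.8 = 905.5 N acts straight down.
Horizontal: T_1 cos 59° = T_2 cos 48°  →  T_2 = 0.7697 T_1.
Vertical: T_1 sin 59° + T_2 sin 48° = 905.5.
Substituting the horizontal relation into the vertical equation gives 1.429 T_1 = 905.5, so T_1 = 633.6 N.

T_1 ≈ 634 N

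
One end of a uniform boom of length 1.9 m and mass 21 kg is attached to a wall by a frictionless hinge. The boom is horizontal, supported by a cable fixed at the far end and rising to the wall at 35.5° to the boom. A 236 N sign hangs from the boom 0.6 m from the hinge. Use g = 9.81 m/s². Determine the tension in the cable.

Take torques about the hinge: T sin 35.5° · 1.9 = 21×9.81×0.95 + 236×0.6 = 337.31 N·m.
So T = 337.31 / (0.5807 × 1.9) = 305.72 N.

T ≈ 306 N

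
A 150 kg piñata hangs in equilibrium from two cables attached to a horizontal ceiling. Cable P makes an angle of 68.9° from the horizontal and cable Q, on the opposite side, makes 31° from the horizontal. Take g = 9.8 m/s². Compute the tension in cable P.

T_P ≈ 1280 N

Weight W = 150 × 9.8 = 1470 N acts straight down.
Horizontal: T_P cos 68.9° = T_Q cos 31°  →  T_Q = 0.42 T_P.
Vertical: T_P sin 68.9° + T_Q sin 31° = 1470.
Substituting the horizontal relation into the vertical equation gives 1.149 T_P = 1470, so T_P = 1279 N.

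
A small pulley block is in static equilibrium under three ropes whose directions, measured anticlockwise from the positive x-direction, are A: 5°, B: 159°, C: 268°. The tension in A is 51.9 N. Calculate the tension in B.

T_B ≈ 54.5 N

Resolve: ΣF_x = 51.9 cos 5° + T_B cos 159° + T_C cos 268° = 0.
        ΣF_y = 51.9 sin 5° + T_B sin 159° + T_C sin 268° = 0.
The known terms sum to (51.7, 4.523) N, so -0.9336 T_B − 0.0349 T_C = -51.7 and 0.3584 T_B − 0.9994 T_C = -4.523.
Solving simultaneously: T_B = 54.48 N, T_C = 24.06 N.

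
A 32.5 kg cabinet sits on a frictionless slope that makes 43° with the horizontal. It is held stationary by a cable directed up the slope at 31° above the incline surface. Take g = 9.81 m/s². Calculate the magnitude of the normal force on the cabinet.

Take axes along and perpendicular to the incline. Weight components: W sin 43° = 217.4 N down-slope, W cos 43° = 233.2 N into the surface.
Along incline: T cos 31° = W sin 43° → T = 253.7 N.
Perpendicular: N = W cos 43° − T sin 31° = 102.5 N.

N ≈ 103 N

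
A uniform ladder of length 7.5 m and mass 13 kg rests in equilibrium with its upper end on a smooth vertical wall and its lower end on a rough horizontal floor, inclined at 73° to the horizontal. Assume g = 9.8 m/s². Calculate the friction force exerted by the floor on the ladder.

Torques about the foot: N_wall · 7.5 sin 73° = 13×9.8×3.75 cos 73° → N_wall = 19.475 N.
ΣF_x = 0: f_floor = N_wall = 19.475 N.

f ≈ 19.5 N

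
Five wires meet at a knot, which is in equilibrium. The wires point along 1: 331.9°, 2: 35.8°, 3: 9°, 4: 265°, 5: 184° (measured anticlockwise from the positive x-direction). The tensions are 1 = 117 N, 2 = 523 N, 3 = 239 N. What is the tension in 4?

T_4 ≈ 237 N

Resolve: ΣF_x = 117 cos 331.9° + 523 cos 35.8° + 239 cos 9° + T_4 cos 265° + T_5 cos 184° = 0.
        ΣF_y = 117 sin 331.9° + 523 sin 35.8° + 239 sin 9° + T_4 sin 265° + T_5 sin 184° = 0.
The known terms sum to (763.5, 288.2) N, so -0.0872 T_4 − 0.9976 T_5 = -763.5 and -0.9962 T_4 − 0.0698 T_5 = -288.2.
Solving simultaneously: T_4 = 237.2 N, T_5 = 744.6 N.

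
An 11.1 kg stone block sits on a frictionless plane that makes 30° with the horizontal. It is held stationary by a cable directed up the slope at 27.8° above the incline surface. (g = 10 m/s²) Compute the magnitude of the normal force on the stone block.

N ≈ 66.9 N

Take axes along and perpendicular to the incline. Weight components: W sin 30° = 55.5 N down-slope, W cos 30° = 96.13 N into the surface.
Along incline: T cos 27.8° = W sin 30° → T = 62.74 N.
Perpendicular: N = W cos 30° − T sin 27.8° = 66.87 N.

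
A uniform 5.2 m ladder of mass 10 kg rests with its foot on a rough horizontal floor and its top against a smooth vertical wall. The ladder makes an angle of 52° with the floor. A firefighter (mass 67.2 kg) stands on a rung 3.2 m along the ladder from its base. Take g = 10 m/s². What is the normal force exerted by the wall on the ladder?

Torques about the foot: N_wall · 5.2 sin 52° = 10×10×2.6 cos 52° + 67.2×10×3.2 cos 52° → N_wall = 362.16 N.

N_wall ≈ 362 N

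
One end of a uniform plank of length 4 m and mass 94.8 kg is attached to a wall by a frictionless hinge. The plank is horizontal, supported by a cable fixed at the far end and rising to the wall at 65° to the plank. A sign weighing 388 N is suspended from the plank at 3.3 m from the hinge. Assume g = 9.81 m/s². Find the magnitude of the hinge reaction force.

Take torques about the hinge: T sin 65° · 4 = 94.8×9.81×2 + 388×3.3 = 3140.4 N·m.
So T = 3140.4 / (0.9063 × 4) = 866.26 N.
ΣF_x = 0: H_x = T cos 65° = 366.1 N.
ΣF_y = 0: H_y = (94.8×9.81 + 388) − T sin 65° = 1318 − 785.09 = 532.89 N.
|H| = √(H_x² + H_y²) = √((366.1)² + (532.89)²) = 646.53 N.

|H| ≈ 647 N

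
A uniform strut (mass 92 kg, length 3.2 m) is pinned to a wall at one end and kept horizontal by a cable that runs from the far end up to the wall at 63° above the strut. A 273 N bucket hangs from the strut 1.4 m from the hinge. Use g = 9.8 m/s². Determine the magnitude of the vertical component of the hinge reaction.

|H_y| ≈ 604 N

Take torques about the hinge: T sin 63° · 3.2 = 92×9.8×1.6 + 273×1.4 = 1824.8 N·m.
So T = 1824.8 / (0.8910 × 3.2) = 639.99 N.
ΣF_y = 0: H_y = (92×9.8 + 273) − T sin 63° = 1174.6 − 570.24 = 604.36 N.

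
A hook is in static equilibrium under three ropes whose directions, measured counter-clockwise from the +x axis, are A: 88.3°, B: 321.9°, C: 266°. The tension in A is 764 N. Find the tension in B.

Resolve: ΣF_x = 764 cos 88.3° + T_B cos 321.9° + T_C cos 266° = 0.
        ΣF_y = 764 sin 88.3° + T_B sin 321.9° + T_C sin 266° = 0.
The known terms sum to (22.67, 763.7) N, so 0.7869 T_B − 0.0698 T_C = -22.67 and -0.6170 T_B − 0.9976 T_C = -763.7.
Solving simultaneously: T_B = 37.03 N, T_C = 742.6 N.

T_B ≈ 37 N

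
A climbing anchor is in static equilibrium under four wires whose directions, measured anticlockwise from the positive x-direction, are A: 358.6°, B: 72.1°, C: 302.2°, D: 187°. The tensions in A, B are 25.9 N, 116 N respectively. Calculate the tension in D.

Resolve: ΣF_x = 25.9 cos 358.6° + 116 cos 72.1° + T_C cos 302.2° + T_D cos 187° = 0.
        ΣF_y = 25.9 sin 358.6° + 116 sin 72.1° + T_C sin 302.2° + T_D sin 187° = 0.
The known terms sum to (61.55, 109.8) N, so 0.5329 T_C − 0.9925 T_D = -61.55 and -0.8462 T_C − 0.1219 T_D = -109.8.
Solving simultaneously: T_C = 112.1 N, T_D = 122.2 N.

T_D ≈ 122 N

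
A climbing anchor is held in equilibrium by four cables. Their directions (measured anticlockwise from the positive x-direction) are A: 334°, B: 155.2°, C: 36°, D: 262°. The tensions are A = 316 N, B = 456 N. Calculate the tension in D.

T_D ≈ 165 N

Resolve: ΣF_x = 316 cos 334° + 456 cos 155.2° + T_C cos 36° + T_D cos 262° = 0.
        ΣF_y = 316 sin 334° + 456 sin 155.2° + T_C sin 36° + T_D sin 262° = 0.
The known terms sum to (-129.9, 52.74) N, so 0.8090 T_C − 0.1392 T_D = 129.9 and 0.5878 T_C − 0.9903 T_D = -52.74.
Solving simultaneously: T_C = 189.1 N, T_D = 165.5 N.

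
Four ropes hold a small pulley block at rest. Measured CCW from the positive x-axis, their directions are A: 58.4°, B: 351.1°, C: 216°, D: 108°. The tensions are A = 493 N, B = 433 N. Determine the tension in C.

T_C ≈ 801 N

Resolve: ΣF_x = 493 cos 58.4° + 433 cos 351.1° + T_C cos 216° + T_D cos 108° = 0.
        ΣF_y = 493 sin 58.4° + 433 sin 351.1° + T_C sin 216° + T_D sin 108° = 0.
The known terms sum to (686.1, 352.9) N, so -0.8090 T_C − 0.3090 T_D = -686.1 and -0.5878 T_C + 0.9511 T_D = -352.9.
Solving simultaneously: T_C = 800.8 N, T_D = 123.8 N.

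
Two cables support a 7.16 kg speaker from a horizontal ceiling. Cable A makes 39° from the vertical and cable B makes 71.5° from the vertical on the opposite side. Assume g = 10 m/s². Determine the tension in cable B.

T_B ≈ 48.1 N

Angles from the horizontal: cable A is 90° − 39° = 51°, cable B is 90° − 71.5° = 18.5°.
Weight W = 7.16 × 10 = 71.6 N acts straight down.
Horizontal: T_A cos 51° = T_B cos 18.5°  →  T_A = 1.507 T_B.
Vertical: T_A sin 51° + T_B sin 18.5° = 71.6.
Substituting the horizontal relation into the vertical equation gives 1.488 T_B = 71.6, so T_B = 48.11 N.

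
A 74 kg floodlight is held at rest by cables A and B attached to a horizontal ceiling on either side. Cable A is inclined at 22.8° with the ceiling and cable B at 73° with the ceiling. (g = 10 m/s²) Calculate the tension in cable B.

T_B ≈ 686 N

Weight W = 74 × 10 = 740 N acts straight down.
Horizontal: T_A cos 22.8° = T_B cos 73°  →  T_A = 0.3172 T_B.
Vertical: T_A sin 22.8° + T_B sin 73° = 740.
Substituting the horizontal relation into the vertical equation gives 1.079 T_B = 740, so T_B = 685.7 N.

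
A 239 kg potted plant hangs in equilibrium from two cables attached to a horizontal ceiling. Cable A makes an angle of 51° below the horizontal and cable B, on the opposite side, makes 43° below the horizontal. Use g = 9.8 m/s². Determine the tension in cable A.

Weight W = 239 × 9.8 = 2342 N acts straight down.
Horizontal: T_A cos 51° = T_B cos 43°  →  T_B = 0.8605 T_A.
Vertical: T_A sin 51° + T_B sin 43° = 2342.
Substituting the horizontal relation into the vertical equation gives 1.364 T_A = 2342, so T_A = 1717 N.

T_A ≈ 1720 N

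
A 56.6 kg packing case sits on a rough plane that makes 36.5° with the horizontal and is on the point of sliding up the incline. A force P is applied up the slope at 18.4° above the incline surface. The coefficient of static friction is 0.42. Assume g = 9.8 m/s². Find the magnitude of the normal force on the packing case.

On the verge of sliding up the incline, friction equals μN and acts down the slope.
Perpendicular: N + P sin 18.4° = W cos 36.5° = 445.9 N.
Along incline: P cos 18.4° = W sin 36.5° + μN  with W sin 36.5° = 329.9 N.
Solving the pair for P and N: P = 478.3 N, N = 294.9 N (and f = μN = 123.9 N).

N ≈ 295 N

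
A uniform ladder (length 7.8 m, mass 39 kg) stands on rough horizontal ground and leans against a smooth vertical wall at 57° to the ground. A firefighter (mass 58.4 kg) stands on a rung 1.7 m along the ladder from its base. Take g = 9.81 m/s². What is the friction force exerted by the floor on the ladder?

f ≈ 205 N

Torques about the foot: N_wall · 7.8 sin 57° = 39×9.81×3.9 cos 57° + 58.4×9.81×1.7 cos 57° → N_wall = 205.32 N.
ΣF_x = 0: f_floor = N_wall = 205.32 N.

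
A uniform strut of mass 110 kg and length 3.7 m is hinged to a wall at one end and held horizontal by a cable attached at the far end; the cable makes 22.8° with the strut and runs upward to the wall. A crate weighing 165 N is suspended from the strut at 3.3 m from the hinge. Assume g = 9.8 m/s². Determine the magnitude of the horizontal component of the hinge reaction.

Take torques about the hinge: T sin 22.8° · 3.7 = 110×9.8×1.85 + 165×3.3 = 2538.8 N·m.
So T = 2538.8 / (0.3875 × 3.7) = 1770.7 N.
ΣF_x = 0: H_x = T cos 22.8° = 1632.3 N.

H_x ≈ 1630 N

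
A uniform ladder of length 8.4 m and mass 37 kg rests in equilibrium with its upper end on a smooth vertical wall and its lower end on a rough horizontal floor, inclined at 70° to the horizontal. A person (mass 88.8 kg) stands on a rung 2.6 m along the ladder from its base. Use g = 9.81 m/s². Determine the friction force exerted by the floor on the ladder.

Torques about the foot: N_wall · 8.4 sin 70° = 37×9.81×4.2 cos 70° + 88.8×9.81×2.6 cos 70° → N_wall = 164.19 N.
ΣF_x = 0: f_floor = N_wall = 164.19 N.

f ≈ 164 N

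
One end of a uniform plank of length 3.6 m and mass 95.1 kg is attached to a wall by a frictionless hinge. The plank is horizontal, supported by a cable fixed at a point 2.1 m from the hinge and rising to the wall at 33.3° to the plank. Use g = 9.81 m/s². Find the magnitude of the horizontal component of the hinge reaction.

Take torques about the hinge: T sin 33.3° · 2.1 = 95.1×9.81×1.8 = 1679.3 N·m.
So T = 1679.3 / (0.5490 × 2.1) = 1456.5 N.
ΣF_x = 0: H_x = T cos 33.3° = 1217.4 N.

H_x ≈ 1220 N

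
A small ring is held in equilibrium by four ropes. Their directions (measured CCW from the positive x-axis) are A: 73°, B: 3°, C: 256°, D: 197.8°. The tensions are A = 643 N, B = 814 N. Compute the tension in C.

Resolve: ΣF_x = 643 cos 73° + 814 cos 3° + T_C cos 256° + T_D cos 197.8° = 0.
        ΣF_y = 643 sin 73° + 814 sin 3° + T_C sin 256° + T_D sin 197.8° = 0.
The known terms sum to (1001, 657.5) N, so -0.2419 T_C − 0.9521 T_D = -1001 and -0.9703 T_C − 0.3057 T_D = -657.5.
Solving simultaneously: T_C = 376.6 N, T_D = 955.5 N.

T_C ≈ 377 N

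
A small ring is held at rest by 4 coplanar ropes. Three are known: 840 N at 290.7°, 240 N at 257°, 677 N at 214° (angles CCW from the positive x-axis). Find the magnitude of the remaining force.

F ≈ 1430 N

Sum the known components: ΣF_x = -318.3 N, ΣF_y = -1398 N.
For equilibrium the remaining force must supply (−ΣF_x, −ΣF_y) = (318.3, 1398) N.
Magnitude = √((318.3)² + (1398)²) = 1434 N; direction = atan2(1398, 318.3) = 77.2°.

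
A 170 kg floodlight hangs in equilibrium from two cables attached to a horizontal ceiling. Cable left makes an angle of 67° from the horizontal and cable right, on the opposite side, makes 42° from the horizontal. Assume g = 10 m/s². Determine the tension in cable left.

T_left ≈ 1340 N

Weight W = 170 × 10 = 1700 N acts straight down.
Horizontal: T_left cos 67° = T_right cos 42°  →  T_right = 0.5258 T_left.
Vertical: T_left sin 67° + T_right sin 42° = 1700.
Substituting the horizontal relation into the vertical equation gives 1.272 T_left = 1700, so T_left = 1336 N.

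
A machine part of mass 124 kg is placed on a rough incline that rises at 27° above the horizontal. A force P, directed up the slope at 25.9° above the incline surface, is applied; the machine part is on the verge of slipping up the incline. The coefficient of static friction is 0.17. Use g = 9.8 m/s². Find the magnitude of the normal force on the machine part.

N ≈ 753 N

On the verge of sliding up the incline, friction equals μN and acts down the slope.
Perpendicular: N + P sin 25.9° = W cos 27° = 1083 N.
Along incline: P cos 25.9° = W sin 27° + μN  with W sin 27° = 551.7 N.
Solving the pair for P and N: P = 755.5 N, N = 752.7 N (and f = μN = 128 N).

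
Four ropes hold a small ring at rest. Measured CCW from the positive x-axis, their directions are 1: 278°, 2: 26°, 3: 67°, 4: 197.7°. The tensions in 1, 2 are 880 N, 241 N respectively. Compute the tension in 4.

T_4 ≈ 806 N

Resolve: ΣF_x = 880 cos 278° + 241 cos 26° + T_3 cos 67° + T_4 cos 197.7° = 0.
        ΣF_y = 880 sin 278° + 241 sin 26° + T_3 sin 67° + T_4 sin 197.7° = 0.
The known terms sum to (339.1, -765.8) N, so 0.3907 T_3 − 0.9527 T_4 = -339.1 and 0.9205 T_3 − 0.3040 T_4 = 765.8.
Solving simultaneously: T_3 = 1098 N, T_4 = 806.4 N.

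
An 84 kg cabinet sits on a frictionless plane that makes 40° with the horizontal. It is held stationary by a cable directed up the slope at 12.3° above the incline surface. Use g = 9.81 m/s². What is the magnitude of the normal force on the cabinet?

N ≈ 516 N

Take axes along and perpendicular to the incline. Weight components: W sin 40° = 529.7 N down-slope, W cos 40° = 631.3 N into the surface.
Along incline: T cos 12.3° = W sin 40° → T = 542.1 N.
Perpendicular: N = W cos 40° − T sin 12.3° = 515.8 N.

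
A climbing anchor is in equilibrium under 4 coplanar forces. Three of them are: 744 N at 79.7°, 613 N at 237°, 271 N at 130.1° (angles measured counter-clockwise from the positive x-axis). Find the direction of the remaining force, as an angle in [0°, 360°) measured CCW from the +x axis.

θ ≈ 311°

Sum the known components: ΣF_x = -375.4 N, ΣF_y = 425.2 N.
For equilibrium the remaining force must supply (−ΣF_x, −ΣF_y) = (375.4, -425.2) N.
Magnitude = √((375.4)² + (-425.2)²) = 567.2 N; direction = atan2(-425.2, 375.4) = 311.4°.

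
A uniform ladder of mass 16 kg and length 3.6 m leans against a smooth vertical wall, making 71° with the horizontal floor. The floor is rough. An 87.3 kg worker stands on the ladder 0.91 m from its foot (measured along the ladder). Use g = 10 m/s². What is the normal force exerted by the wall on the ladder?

Torques about the foot: N_wall · 3.6 sin 71° = 16×10×1.8 cos 71° + 87.3×10×0.91 cos 71° → N_wall = 103.53 N.

N_wall ≈ 104 N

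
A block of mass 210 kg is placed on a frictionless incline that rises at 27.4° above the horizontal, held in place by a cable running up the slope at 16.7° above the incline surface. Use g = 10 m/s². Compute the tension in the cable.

Take axes along and perpendicular to the incline. Weight components: W sin 27.4° = 966.4 N down-slope, W cos 27.4° = 1864 N into the surface.
Along incline: T cos 16.7° = W sin 27.4° → T = 1009 N.
Perpendicular: N = W cos 27.4° − T sin 16.7° = 1574 N.

T ≈ 1010 N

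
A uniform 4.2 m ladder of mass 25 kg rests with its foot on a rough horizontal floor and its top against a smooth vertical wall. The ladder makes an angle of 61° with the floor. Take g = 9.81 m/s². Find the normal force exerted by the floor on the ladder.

N_floor ≈ 245 N

ΣF_y = 0: N_floor = 25×9.81 = 245.25 N.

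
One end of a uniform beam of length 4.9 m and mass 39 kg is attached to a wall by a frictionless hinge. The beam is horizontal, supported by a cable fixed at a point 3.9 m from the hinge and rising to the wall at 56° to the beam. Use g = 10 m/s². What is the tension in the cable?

T ≈ 296 N

Take torques about the hinge: T sin 56° · 3.9 = 39×10×2.45 = 955.5 N·m.
So T = 955.5 / (0.8290 × 3.9) = 295.52 N.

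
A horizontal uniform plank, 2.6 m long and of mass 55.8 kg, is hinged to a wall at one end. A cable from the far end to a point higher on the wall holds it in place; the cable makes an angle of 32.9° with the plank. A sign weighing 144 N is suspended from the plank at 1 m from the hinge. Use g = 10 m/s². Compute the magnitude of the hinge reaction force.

|H| ≈ 634 N

Take torques about the hinge: T sin 32.9° · 2.6 = 55.8×10×1.3 + 144×1 = 869.4 N·m.
So T = 869.4 / (0.5432 × 2.6) = 615.61 N.
ΣF_x = 0: H_x = T cos 32.9° = 516.88 N.
ΣF_y = 0: H_y = (55.8×10 + 144) − T sin 32.9° = 702 − 334.38 = 367.62 N.
|H| = √(H_x² + H_y²) = √((516.88)² + (367.62)²) = 634.28 N.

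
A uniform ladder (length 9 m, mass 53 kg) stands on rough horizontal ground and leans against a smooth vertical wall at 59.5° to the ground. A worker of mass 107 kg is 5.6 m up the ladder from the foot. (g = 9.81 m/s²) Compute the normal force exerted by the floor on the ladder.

N_floor ≈ 1570 N

ΣF_y = 0: N_floor = 53×9.81 + 107×9.81 = 1569.6 N.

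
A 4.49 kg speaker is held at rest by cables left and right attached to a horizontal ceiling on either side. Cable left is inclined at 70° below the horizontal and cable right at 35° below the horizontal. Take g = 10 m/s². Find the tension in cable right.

T_right ≈ 15.9 N

Weight W = 4.49 × 10 = 44.9 N acts straight down.
Horizontal: T_left cos 70° = T_right cos 35°  →  T_left = 2.395 T_right.
Vertical: T_left sin 70° + T_right sin 35° = 44.9.
Substituting the horizontal relation into the vertical equation gives 2.824 T_right = 44.9, so T_right = 15.9 N.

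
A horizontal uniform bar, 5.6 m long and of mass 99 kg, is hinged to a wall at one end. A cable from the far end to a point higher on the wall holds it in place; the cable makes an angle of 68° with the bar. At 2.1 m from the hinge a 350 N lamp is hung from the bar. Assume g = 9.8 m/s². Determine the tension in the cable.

Take torques about the hinge: T sin 68° · 5.6 = 99×9.8×2.8 + 350×2.1 = 3451.6 N·m.
So T = 3451.6 / (0.9272 × 5.6) = 664.75 N.

T ≈ 665 N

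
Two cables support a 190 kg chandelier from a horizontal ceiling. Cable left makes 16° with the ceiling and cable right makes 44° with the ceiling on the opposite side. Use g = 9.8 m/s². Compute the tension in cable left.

Weight W = 190 × 9.8 = 1862 N acts straight down.
Horizontal: T_left cos 16° = T_right cos 44°  →  T_right = 1.336 T_left.
Vertical: T_left sin 16° + T_right sin 44° = 1862.
Substituting the horizontal relation into the vertical equation gives 1.204 T_left = 1862, so T_left = 1547 N.

T_left ≈ 1550 N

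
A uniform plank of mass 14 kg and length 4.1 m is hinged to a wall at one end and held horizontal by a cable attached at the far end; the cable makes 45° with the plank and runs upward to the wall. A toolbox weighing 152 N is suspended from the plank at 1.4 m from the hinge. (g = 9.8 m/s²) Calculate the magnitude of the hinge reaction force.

Take torques about the hinge: T sin 45° · 4.1 = 14×9.8×2.05 + 152×1.4 = 494.06 N·m.
So T = 494.06 / (0.7071 × 4.1) = 170.42 N.
ΣF_x = 0: H_x = T cos 45° = 120.5 N.
ΣF_y = 0: H_y = (14×9.8 + 152) − T sin 45° = 289.2 − 120.5 = 168.7 N.
|H| = √(H_x² + H_y²) = √((120.5)² + (168.7)²) = 207.32 N.

|H| ≈ 207 N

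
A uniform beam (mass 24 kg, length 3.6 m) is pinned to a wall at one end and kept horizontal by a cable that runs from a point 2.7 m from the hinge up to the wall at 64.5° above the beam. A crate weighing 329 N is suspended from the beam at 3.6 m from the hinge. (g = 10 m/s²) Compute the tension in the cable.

Take torques about the hinge: T sin 64.5° · 2.7 = 24×10×1.8 + 329×3.6 = 1616.4 N·m.
So T = 1616.4 / (0.9026 × 2.7) = 663.28 N.

T ≈ 663 N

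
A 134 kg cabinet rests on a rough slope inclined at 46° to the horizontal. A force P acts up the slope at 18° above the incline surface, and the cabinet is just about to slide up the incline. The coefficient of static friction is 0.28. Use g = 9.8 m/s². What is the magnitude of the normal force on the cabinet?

N ≈ 555 N

On the verge of sliding up the incline, friction equals μN and acts down the slope.
Perpendicular: N + P sin 18° = W cos 46° = 912.2 N.
Along incline: P cos 18° = W sin 46° + μN  with W sin 46° = 944.6 N.
Solving the pair for P and N: P = 1157 N, N = 554.8 N (and f = μN = 155.3 N).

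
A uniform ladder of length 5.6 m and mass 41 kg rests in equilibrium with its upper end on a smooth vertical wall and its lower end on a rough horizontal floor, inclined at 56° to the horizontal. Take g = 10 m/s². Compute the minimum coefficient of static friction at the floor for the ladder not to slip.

μ_min ≈ 0.337

ΣF_y = 0: N_floor = 41×10 = 410 N.
Torques about the foot: N_wall · 5.6 sin 56° = 41×10×2.8 cos 56° → N_wall = 138.27 N.
ΣF_x = 0: f_floor = N_wall = 138.27 N.
μ_min = f_floor / N_floor = 138.27 / 410 = 0.3373.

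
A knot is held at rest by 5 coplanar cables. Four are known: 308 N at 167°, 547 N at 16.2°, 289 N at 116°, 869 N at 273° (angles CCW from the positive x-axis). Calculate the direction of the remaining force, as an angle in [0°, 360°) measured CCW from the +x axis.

θ ≈ 110°

Sum the known components: ΣF_x = 144 N, ΣF_y = -386.2 N.
For equilibrium the remaining force must supply (−ΣF_x, −ΣF_y) = (-144, 386.2) N.
Magnitude = √((-144)² + (386.2)²) = 412.1 N; direction = atan2(386.2, -144) = 110.4°.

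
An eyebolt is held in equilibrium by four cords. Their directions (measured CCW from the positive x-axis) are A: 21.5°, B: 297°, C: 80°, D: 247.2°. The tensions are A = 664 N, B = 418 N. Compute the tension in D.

Resolve: ΣF_x = 664 cos 21.5° + 418 cos 297° + T_C cos 80° + T_D cos 247.2° = 0.
        ΣF_y = 664 sin 21.5° + 418 sin 297° + T_C sin 80° + T_D sin 247.2° = 0.
The known terms sum to (807.6, -129.1) N, so 0.1736 T_C − 0.3875 T_D = -807.6 and 0.9848 T_C − 0.9219 T_D = 129.1.
Solving simultaneously: T_C = 3586 N, T_D = 3691 N.

T_D ≈ 3690 N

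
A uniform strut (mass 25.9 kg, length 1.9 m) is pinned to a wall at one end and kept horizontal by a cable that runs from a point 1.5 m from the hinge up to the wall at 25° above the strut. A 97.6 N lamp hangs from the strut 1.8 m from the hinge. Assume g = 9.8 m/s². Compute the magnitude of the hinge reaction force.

Take torques about the hinge: T sin 25° · 1.5 = 25.9×9.8×0.95 + 97.6×1.8 = 416.81 N·m.
So T = 416.81 / (0.4226 × 1.5) = 657.5 N.
ΣF_x = 0: H_x = T cos 25° = 595.9 N.
ΣF_y = 0: H_y = (25.9×9.8 + 97.6) − T sin 25° = 351.42 − 277.87 = 73.547 N.
|H| = √(H_x² + H_y²) = √((595.9)² + (73.547)²) = 600.42 N.

|H| ≈ 600 N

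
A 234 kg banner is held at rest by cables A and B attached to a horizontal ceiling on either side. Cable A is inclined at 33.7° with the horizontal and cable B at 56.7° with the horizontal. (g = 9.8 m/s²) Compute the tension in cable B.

T_B ≈ 1910 N

Weight W = 234 × 9.8 = 2293 N acts straight down.
Horizontal: T_A cos 33.7° = T_B cos 56.7°  →  T_A = 0.6599 T_B.
Vertical: T_A sin 33.7° + T_B sin 56.7° = 2293.
Substituting the horizontal relation into the vertical equation gives 1.202 T_B = 2293, so T_B = 1908 N.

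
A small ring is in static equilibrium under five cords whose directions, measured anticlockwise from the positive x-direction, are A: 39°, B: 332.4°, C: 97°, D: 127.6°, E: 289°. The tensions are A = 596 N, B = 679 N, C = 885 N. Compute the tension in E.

Resolve: ΣF_x = 596 cos 39° + 679 cos 332.4° + 885 cos 97° + T_D cos 127.6° + T_E cos 289° = 0.
        ΣF_y = 596 sin 39° + 679 sin 332.4° + 885 sin 97° + T_D sin 127.6° + T_E sin 289° = 0.
The known terms sum to (957.1, 938.9) N, so -0.6101 T_D + 0.3256 T_E = -957.1 and 0.7923 T_D − 0.9455 T_E = -938.9.
Solving simultaneously: T_D = 3795 N, T_E = 4173 N.

T_E ≈ 4170 N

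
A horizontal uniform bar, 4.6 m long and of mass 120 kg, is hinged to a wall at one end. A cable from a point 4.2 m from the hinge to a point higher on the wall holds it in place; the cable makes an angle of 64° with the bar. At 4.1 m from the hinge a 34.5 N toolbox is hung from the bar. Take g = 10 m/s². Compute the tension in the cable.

T ≈ 769 N

Take torques about the hinge: T sin 64° · 4.2 = 120×10×2.3 + 34.5×4.1 = 2901.4 N·m.
So T = 2901.4 / (0.8988 × 4.2) = 768.61 N.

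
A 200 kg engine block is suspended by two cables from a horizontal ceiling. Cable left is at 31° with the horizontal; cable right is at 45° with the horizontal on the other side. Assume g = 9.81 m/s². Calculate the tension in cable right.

T_right ≈ 1730 N

Weight W = 200 × 9.81 = 1962 N acts straight down.
Horizontal: T_left cos 31° = T_right cos 45°  →  T_left = 0.8249 T_right.
Vertical: T_left sin 31° + T_right sin 45° = 1962.
Substituting the horizontal relation into the vertical equation gives 1.132 T_right = 1962, so T_right = 1733 N.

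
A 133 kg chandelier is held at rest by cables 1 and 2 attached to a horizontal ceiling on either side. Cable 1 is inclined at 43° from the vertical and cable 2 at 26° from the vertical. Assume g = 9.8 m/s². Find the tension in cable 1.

Angles from the horizontal: cable 1 is 90° − 43° = 47°, cable 2 is 90° − 26° = 64°.
Weight W = 133 × 9.8 = 1303 N acts straight down.
Horizontal: T_1 cos 47° = T_2 cos 64°  →  T_2 = 1.556 T_1.
Vertical: T_1 sin 47° + T_2 sin 64° = 1303.
Substituting the horizontal relation into the vertical equation gives 2.13 T_1 = 1303, so T_1 = 612 N.

T_1 ≈ 612 N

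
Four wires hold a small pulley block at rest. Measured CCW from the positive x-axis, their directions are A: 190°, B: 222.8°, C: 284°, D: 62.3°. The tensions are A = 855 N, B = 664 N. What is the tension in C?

Resolve: ΣF_x = 855 cos 190° + 664 cos 222.8° + T_C cos 284° + T_D cos 62.3° = 0.
        ΣF_y = 855 sin 190° + 664 sin 222.8° + T_C sin 284° + T_D sin 62.3° = 0.
The known terms sum to (-1329, -599.6) N, so 0.2419 T_C + 0.4648 T_D = 1329 and -0.9703 T_C + 0.8854 T_D = 599.6.
Solving simultaneously: T_C = 1350 N, T_D = 2157 N.

T_C ≈ 1350 N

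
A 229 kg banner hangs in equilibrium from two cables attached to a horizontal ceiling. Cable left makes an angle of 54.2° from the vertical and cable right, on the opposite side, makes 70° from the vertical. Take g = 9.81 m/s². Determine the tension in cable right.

Angles from the horizontal: cable left is 90° − 54.2° = 35.8°, cable right is 90° − 70° = 20°.
Weight W = 229 × 9.81 = 2246 N acts straight down.
Horizontal: T_left cos 35.8° = T_right cos 20°  →  T_left = 1.159 T_right.
Vertical: T_left sin 35.8° + T_right sin 20° = 2246.
Substituting the horizontal relation into the vertical equation gives 1.02 T_right = 2246, so T_right = 2203 N.

T_right ≈ 2200 N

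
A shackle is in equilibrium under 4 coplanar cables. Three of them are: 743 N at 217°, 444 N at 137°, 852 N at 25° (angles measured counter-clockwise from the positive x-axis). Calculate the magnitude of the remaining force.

F ≈ 260 N

Sum the known components: ΣF_x = -145.9 N, ΣF_y = 215.7 N.
For equilibrium the remaining force must supply (−ΣF_x, −ΣF_y) = (145.9, -215.7) N.
Magnitude = √((145.9)² + (-215.7)²) = 260.5 N; direction = atan2(-215.7, 145.9) = 304.1°.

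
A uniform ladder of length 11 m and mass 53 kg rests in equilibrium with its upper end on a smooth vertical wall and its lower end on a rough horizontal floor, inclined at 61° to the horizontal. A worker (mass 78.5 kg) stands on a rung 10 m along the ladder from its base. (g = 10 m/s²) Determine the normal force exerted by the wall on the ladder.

N_wall ≈ 542 N

Torques about the foot: N_wall · 11 sin 61° = 53×10×5.5 cos 61° + 78.5×10×10 cos 61° → N_wall = 542.47 N.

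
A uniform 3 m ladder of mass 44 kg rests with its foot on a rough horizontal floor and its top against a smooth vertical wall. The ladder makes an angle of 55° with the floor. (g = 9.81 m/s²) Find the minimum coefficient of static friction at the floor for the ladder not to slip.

μ_min ≈ 0.350

ΣF_y = 0: N_floor = 44×9.81 = 431.64 N.
Torques about the foot: N_wall · 3 sin 55° = 44×9.81×1.5 cos 55° → N_wall = 151.12 N.
ΣF_x = 0: f_floor = N_wall = 151.12 N.
μ_min = f_floor / N_floor = 151.12 / 431.64 = 0.3501.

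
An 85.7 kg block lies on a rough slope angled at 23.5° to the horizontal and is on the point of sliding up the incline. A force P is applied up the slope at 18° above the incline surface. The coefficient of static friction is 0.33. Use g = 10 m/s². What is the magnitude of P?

On the verge of sliding up the incline, friction equals μN and acts down the slope.
Perpendicular: N + P sin 18° = W cos 23.5° = 785.9 N.
Along incline: P cos 18° = W sin 23.5° + μN  with W sin 23.5° = 341.7 N.
Solving the pair for P and N: P = 570.8 N, N = 609.5 N (and f = μN = 201.1 N).

P ≈ 571 N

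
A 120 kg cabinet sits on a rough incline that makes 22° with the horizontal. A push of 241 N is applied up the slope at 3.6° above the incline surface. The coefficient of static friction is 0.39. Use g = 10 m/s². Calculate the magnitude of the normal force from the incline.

N ≈ 1100 N

Axes along / perpendicular to the incline. W sin 22° = 449.5 N down-slope; W cos 22° = 1113 N into the surface.
Perpendicular: N = W cos 22° − P sin 3.6° = 1113 − 15.13 = 1097 N.
Along incline: P cos 3.6° + f = W sin 22° (friction acts up-slope) → f = 449.5 − 240.5 = 209 N.
|f| = 209 N ≤ μN = 428 N, so the cabinet is indeed static.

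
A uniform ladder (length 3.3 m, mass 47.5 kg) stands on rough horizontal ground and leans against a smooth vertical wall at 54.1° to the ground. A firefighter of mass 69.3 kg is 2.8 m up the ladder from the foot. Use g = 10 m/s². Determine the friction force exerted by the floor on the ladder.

f ≈ 598 N

Torques about the foot: N_wall · 3.3 sin 54.1° = 47.5×10×1.65 cos 54.1° + 69.3×10×2.8 cos 54.1° → N_wall = 597.56 N.
ΣF_x = 0: f_floor = N_wall = 597.56 N.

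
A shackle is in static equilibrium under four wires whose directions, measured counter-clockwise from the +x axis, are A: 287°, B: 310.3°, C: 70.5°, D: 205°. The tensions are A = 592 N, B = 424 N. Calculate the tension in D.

Resolve: ΣF_x = 592 cos 287° + 424 cos 310.3° + T_C cos 70.5° + T_D cos 205° = 0.
        ΣF_y = 592 sin 287° + 424 sin 310.3° + T_C sin 70.5° + T_D sin 205° = 0.
The known terms sum to (447.3, -889.5) N, so 0.3338 T_C − 0.9063 T_D = -447.3 and 0.9426 T_C − 0.4226 T_D = 889.5.
Solving simultaneously: T_C = 1395 N, T_D = 1007 N.

T_D ≈ 1010 N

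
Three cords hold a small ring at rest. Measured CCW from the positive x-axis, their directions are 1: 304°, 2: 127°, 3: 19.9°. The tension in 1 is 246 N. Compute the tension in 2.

Resolve: ΣF_x = 246 cos 304° + T_2 cos 127° + T_3 cos 19.9° = 0.
        ΣF_y = 246 sin 304° + T_2 sin 127° + T_3 sin 19.9° = 0.
The known terms sum to (137.6, -203.9) N, so -0.6018 T_2 + 0.9403 T_3 = -137.6 and 0.7986 T_2 + 0.3404 T_3 = 203.9.
Solving simultaneously: T_2 = 249.6 N, T_3 = 13.47 N.

T_2 ≈ 250 N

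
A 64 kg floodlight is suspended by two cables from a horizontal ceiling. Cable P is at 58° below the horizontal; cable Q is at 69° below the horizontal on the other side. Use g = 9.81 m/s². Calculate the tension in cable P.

Weight W = 64 × 9.81 = 627.8 N acts straight down.
Horizontal: T_P cos 58° = T_Q cos 69°  →  T_Q = 1.479 T_P.
Vertical: T_P sin 58° + T_Q sin 69° = 627.8.
Substituting the horizontal relation into the vertical equation gives 2.229 T_P = 627.8, so T_P = 281.7 N.

T_P ≈ 282 N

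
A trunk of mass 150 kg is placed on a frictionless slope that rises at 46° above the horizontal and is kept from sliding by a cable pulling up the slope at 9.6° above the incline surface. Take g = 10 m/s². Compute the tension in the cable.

T ≈ 1090 N

Take axes along and perpendicular to the incline. Weight components: W sin 46° = 1079 N down-slope, W cos 46° = 1042 N into the surface.
Along incline: T cos 9.6° = W sin 46° → T = 1094 N.
Perpendicular: N = W cos 46° − T sin 9.6° = 859.5 N.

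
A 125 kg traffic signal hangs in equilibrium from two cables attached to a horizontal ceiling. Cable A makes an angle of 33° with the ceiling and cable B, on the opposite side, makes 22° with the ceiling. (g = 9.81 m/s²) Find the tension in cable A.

Weight W = 125 × 9.81 = 1226 N acts straight down.
Horizontal: T_A cos 33° = T_B cos 22°  →  T_B = 0.9045 T_A.
Vertical: T_A sin 33° + T_B sin 22° = 1226.
Substituting the horizontal relation into the vertical equation gives 0.8835 T_A = 1226, so T_A = 1388 N.

T_A ≈ 1390 N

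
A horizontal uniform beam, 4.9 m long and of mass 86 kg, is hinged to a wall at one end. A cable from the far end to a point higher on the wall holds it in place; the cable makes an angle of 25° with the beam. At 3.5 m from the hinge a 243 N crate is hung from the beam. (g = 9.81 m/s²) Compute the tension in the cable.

Take torques about the hinge: T sin 25° · 4.9 = 86×9.81×2.45 + 243×3.5 = 2917.5 N·m.
So T = 2917.5 / (0.4226 × 4.9) = 1408.8 N.

T ≈ 1410 N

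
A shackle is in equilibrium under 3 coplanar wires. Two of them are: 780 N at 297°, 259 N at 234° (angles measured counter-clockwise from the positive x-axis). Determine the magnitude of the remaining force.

F ≈ 927 N

Sum the known components: ΣF_x = 201.9 N, ΣF_y = -904.5 N.
For equilibrium the remaining force must supply (−ΣF_x, −ΣF_y) = (-201.9, 904.5) N.
Magnitude = √((-201.9)² + (904.5)²) = 926.8 N; direction = atan2(904.5, -201.9) = 102.6°.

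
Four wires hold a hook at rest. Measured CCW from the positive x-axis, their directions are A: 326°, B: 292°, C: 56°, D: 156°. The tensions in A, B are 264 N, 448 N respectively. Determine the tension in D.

T_D ≈ 645 N

Resolve: ΣF_x = 264 cos 326° + 448 cos 292° + T_C cos 56° + T_D cos 156° = 0.
        ΣF_y = 264 sin 326° + 448 sin 292° + T_C sin 56° + T_D sin 156° = 0.
The known terms sum to (386.7, -563) N, so 0.5592 T_C − 0.9135 T_D = -386.7 and 0.8290 T_C + 0.4067 T_D = 563.
Solving simultaneously: T_C = 362.6 N, T_D = 645.2 N.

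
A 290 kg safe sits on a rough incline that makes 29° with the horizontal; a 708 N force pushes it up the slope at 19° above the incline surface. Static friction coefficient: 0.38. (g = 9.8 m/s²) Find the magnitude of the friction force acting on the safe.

Axes along / perpendicular to the incline. W sin 29° = 1378 N down-slope; W cos 29° = 2486 N into the surface.
Perpendicular: N = W cos 29° − P sin 19° = 2486 − 230.5 = 2255 N.
Along incline: P cos 19° + f = W sin 29° (friction acts up-slope) → f = 1378 − 669.4 = 708.4 N.
|f| = 708.4 N ≤ μN = 857 N, so the safe is indeed static.

f ≈ 708 N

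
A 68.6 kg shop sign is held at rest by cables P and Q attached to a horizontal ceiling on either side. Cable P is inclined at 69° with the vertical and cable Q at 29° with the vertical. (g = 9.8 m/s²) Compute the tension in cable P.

Angles from the horizontal: cable P is 90° − 69° = 21°, cable Q is 90° − 29° = 61°.
Weight W = 68.6 × 9.8 = 672.3 N acts straight down.
Horizontal: T_P cos 21° = T_Q cos 61°  →  T_Q = 1.926 T_P.
Vertical: T_P sin 21° + T_Q sin 61° = 672.3.
Substituting the horizontal relation into the vertical equation gives 2.043 T_P = 672.3, so T_P = 329.1 N.

T_P ≈ 329 N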